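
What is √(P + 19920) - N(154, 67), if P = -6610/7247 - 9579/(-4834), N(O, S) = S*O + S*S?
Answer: -14807 + √24447950925131123134/35031998 ≈ -14666.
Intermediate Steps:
N(O, S) = S² + O*S (N(O, S) = O*S + S² = S² + O*S)
P = 37466273/35031998 (P = -6610*1/7247 - 9579*(-1/4834) = -6610/7247 + 9579/4834 = 37466273/35031998 ≈ 1.0695)
√(P + 19920) - N(154, 67) = √(37466273/35031998 + 19920) - 67*(154 + 67) = √(697874866433/35031998) - 67*221 = √24447950925131123134/35031998 - 1*14807 = √24447950925131123134/35031998 - 14807 = -14807 + √24447950925131123134/35031998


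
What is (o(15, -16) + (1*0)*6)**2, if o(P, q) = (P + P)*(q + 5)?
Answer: 108900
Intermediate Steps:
o(P, q) = 2*P*(5 + q) (o(P, q) = (2*P)*(5 + q) = 2*P*(5 + q))
(o(15, -16) + (1*0)*6)**2 = (2*15*(5 - 16) + (1*0)*6)**2 = (2*15*(-11) + 0*6)**2 = (-330 + 0)**2 = (-330)**2 = 108900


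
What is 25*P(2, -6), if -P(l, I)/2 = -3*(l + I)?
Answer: -600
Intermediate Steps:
P(l, I) = 6*I + 6*l (P(l, I) = -(-6)*(l + I) = -(-6)*(I + l) = -2*(-3*I - 3*l) = 6*I + 6*l)
25*P(2, -6) = 25*(6*(-6) + 6*2) = 25*(-36 + 12) = 25*(-24) = -600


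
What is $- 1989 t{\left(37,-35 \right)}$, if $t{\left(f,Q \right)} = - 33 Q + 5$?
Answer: $-2307240$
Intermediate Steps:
$t{\left(f,Q \right)} = 5 - 33 Q$
$- 1989 t{\left(37,-35 \right)} = - 1989 \left(5 - -1155\right) = - 1989 \left(5 + 1155\right) = \left(-1989\right) 1160 = -2307240$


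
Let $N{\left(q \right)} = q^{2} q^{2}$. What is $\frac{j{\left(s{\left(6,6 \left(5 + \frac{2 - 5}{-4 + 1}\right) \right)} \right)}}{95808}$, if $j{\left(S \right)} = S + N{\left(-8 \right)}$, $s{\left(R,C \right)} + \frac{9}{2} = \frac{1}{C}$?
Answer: $\frac{147295}{3449088} \approx 0.042705$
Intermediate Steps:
$N{\left(q \right)} = q^{4}$
$s{\left(R,C \right)} = - \frac{9}{2} + \frac{1}{C}$
$j{\left(S \right)} = 4096 + S$ ($j{\left(S \right)} = S + \left(-8\right)^{4} = S + 4096 = 4096 + S$)
$\frac{j{\left(s{\left(6,6 \left(5 + \frac{2 - 5}{-4 + 1}\right) \right)} \right)}}{95808} = \frac{4096 - \left(\frac{9}{2} - \frac{1}{6 \left(5 + \frac{2 - 5}{-4 + 1}\right)}\right)}{95808} = \left(4096 - \left(\frac{9}{2} - \frac{1}{6 \left(5 - \frac{3}{-3}\right)}\right)\right) \frac{1}{95808} = \left(4096 - \left(\frac{9}{2} - \frac{1}{6 \left(5 - -1\right)}\right)\right) \frac{1}{95808} = \left(4096 - \left(\frac{9}{2} - \frac{1}{6 \left(5 + 1\right)}\right)\right) \frac{1}{95808} = \left(4096 - \left(\frac{9}{2} - \frac{1}{6 \cdot 6}\right)\right) \frac{1}{95808} = \left(4096 - \left(\frac{9}{2} - \frac{1}{36}\right)\right) \frac{1}{95808} = \left(4096 + \left(- \frac{9}{2} + \frac{1}{36}\right)\right) \frac{1}{95808} = \left(4096 - \frac{161}{36}\right) \frac{1}{95808} = \frac{147295}{36} \cdot \frac{1}{95808} = \frac{147295}{3449088}$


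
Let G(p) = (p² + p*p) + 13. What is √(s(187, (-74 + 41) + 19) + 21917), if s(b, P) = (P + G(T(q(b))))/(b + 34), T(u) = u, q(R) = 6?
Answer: 12*√7433777/221 ≈ 148.04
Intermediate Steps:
G(p) = 13 + 2*p² (G(p) = (p² + p²) + 13 = 2*p² + 13 = 13 + 2*p²)
s(b, P) = (85 + P)/(34 + b) (s(b, P) = (P + (13 + 2*6²))/(b + 34) = (P + (13 + 2*36))/(34 + b) = (P + (13 + 72))/(34 + b) = (P + 85)/(34 + b) = (85 + P)/(34 + b))
√(s(187, (-74 + 41) + 19) + 21917) = √((85 + ((-74 + 41) + 19))/(34 + 187) + 21917) = √((85 + (-33 + 19))/221 + 21917) = √((85 - 14)/221 + 21917) = √((1/221)*71 + 21917) = √(71/221 + 21917) = √(4843728/221) = 12*√7433777/221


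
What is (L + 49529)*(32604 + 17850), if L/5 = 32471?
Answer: 10690395336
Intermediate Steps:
L = 162355 (L = 5*32471 = 162355)
(L + 49529)*(32604 + 17850) = (162355 + 49529)*(32604 + 17850) = 211884*50454 = 10690395336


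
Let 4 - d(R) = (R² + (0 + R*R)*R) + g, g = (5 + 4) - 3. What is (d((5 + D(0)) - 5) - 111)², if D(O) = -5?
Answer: 169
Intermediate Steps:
g = 6 (g = 9 - 3 = 6)
d(R) = -2 - R² - R³ (d(R) = 4 - ((R² + (0 + R*R)*R) + 6) = 4 - ((R² + (0 + R²)*R) + 6) = 4 - ((R² + R²*R) + 6) = 4 - ((R² + R³) + 6) = 4 - (6 + R² + R³) = 4 + (-6 - R² - R³) = -2 - R² - R³)
(d((5 + D(0)) - 5) - 111)² = ((-2 - ((5 - 5) - 5)² - ((5 - 5) - 5)³) - 111)² = ((-2 - (0 - 5)² - (0 - 5)³) - 111)² = ((-2 - 1*(-5)² - 1*(-5)³) - 111)² = ((-2 - 1*25 - 1*(-125)) - 111)² = ((-2 - 25 + 125) - 111)² = (98 - 111)² = (-13)² = 169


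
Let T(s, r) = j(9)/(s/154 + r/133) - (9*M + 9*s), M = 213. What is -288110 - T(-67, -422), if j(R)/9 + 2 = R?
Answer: -336391226/1173 ≈ -2.8678e+5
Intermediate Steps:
j(R) = -18 + 9*R
T(s, r) = -1917 - 9*s + 63/(r/133 + s/154) (T(s, r) = (-18 + 9*9)/(s/154 + r/133) - (1917 + 9*s) = (-18 + 81)/(s*(1/154) + r*(1/133)) - 9*(213 + s) = 63/(s/154 + r/133) + (-1917 - 9*s) = 63/(r/133 + s/154) + (-1917 - 9*s) = -1917 - 9*s + 63/(r/133 + s/154))
-288110 - T(-67, -422) = -288110 - 9*(20482 - 4686*(-422) - 4047*(-67) - 19*(-67)² - 22*(-422)*(-67))/(19*(-67) + 22*(-422)) = -288110 - 9*(20482 + 1977492 + 271149 - 19*4489 - 622028)/(-1273 - 9284) = -288110 - 9*(20482 + 1977492 + 271149 - 85291 - 622028)/(-10557) = -288110 - 9*(-1)*1561804/10557 = -288110 - 1*(-1561804/1173) = -288110 + 1561804/1173 = -336391226/1173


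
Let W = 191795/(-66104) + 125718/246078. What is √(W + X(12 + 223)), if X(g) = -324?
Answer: I*√1359995649497390778/64550556 ≈ 18.066*I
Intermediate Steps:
W = -6481011223/2711123352 (W = 191795*(-1/66104) + 125718*(1/246078) = -191795/66104 + 20953/41013 = -6481011223/2711123352 ≈ -2.3905)
√(W + X(12 + 223)) = √(-6481011223/2711123352 - 324) = √(-884884977271/2711123352) = I*√1359995649497390778/64550556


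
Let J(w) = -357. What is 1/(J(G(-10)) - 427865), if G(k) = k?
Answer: -1/428222 ≈ -2.3352e-6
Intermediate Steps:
1/(J(G(-10)) - 427865) = 1/(-357 - 427865) = 1/(-428222) = -1/428222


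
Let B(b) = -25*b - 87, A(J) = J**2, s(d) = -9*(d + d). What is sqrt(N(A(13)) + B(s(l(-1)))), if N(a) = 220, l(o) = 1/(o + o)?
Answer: 2*I*sqrt(23) ≈ 9.5917*I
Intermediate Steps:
l(o) = 1/(2*o)
s(d) = -18*d
B(b) = -87 - 25*b
sqrt(N(A(13)) + B(s(l(-1)))) = sqrt(220 + (-87 - (-450)*(1/2)/(-1))) = sqrt(220 + (-87 - (-450)*(1/2)*(-1))) = sqrt(220 + (-87 - (-450)*(-1)/2)) = sqrt(220 + (-87 - 25*9)) = sqrt(220 + (-87 - 225)) = sqrt(220 - 312) = sqrt(-92) = 2*I*sqrt(23)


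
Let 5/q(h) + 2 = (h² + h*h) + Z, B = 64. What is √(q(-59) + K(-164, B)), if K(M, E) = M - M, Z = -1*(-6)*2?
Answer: √8715/3486 ≈ 0.026780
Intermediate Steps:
Z = 12 (Z = 6*2 = 12)
K(M, E) = 0
q(h) = 5/(10 + 2*h²) (q(h) = 5/(-2 + ((h² + h*h) + 12)) = 5/(-2 + ((h² + h²) + 12)) = 5/(-2 + (2*h² + 12)) = 5/(-2 + (12 + 2*h²)) = 5/(10 + 2*h²))
√(q(-59) + K(-164, B)) = √(5/(2*(5 + (-59)²)) + 0) = √(5/(2*(5 + 3481)) + 0) = √((5/2)/3486 + 0) = √((5/2)*(1/3486) + 0) = √(5/6972 + 0) = √(5/6972) = √8715/3486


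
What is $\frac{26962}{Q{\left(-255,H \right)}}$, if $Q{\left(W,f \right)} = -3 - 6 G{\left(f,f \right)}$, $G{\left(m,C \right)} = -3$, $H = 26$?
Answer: $\frac{26962}{15} \approx 1797.5$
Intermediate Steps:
$Q{\left(W,f \right)} = 15$ ($Q{\left(W,f \right)} = -3 - -18 = -3 + 18 = 15$)
$\frac{26962}{Q{\left(-255,H \right)}} = \frac{26962}{15}$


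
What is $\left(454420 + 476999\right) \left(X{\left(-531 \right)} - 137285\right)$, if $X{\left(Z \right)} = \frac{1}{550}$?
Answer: $- \frac{70328420646831}{550} \approx -1.2787 \cdot 10^{11}$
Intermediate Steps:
$X{\left(Z \right)} = \frac{1}{550}$
$\left(454420 + 476999\right) \left(X{\left(-531 \right)} - 137285\right) = \left(454420 + 476999\right) \left(\frac{1}{550} - 137285\right) = 931419 \left(- \frac{75506749}{550}\right) = - \frac{70328420646831}{550}$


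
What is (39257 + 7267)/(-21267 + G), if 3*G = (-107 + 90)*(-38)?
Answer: -139572/63155 ≈ -2.2100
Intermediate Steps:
G = 646/3 (G = ((-107 + 90)*(-38))/3 = (-17*(-38))/3 = (1/3)*646 = 646/3 ≈ 215.33)
(39257 + 7267)/(-21267 + G) = (39257 + 7267)/(-21267 + 646/3) = 46524/(-63155/3) = 46524*(-3/63155) = -139572/63155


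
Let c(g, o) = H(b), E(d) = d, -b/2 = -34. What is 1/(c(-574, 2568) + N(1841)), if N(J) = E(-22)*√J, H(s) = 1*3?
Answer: -3/891035 - 22*√1841/891035 ≈ -0.0010628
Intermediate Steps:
b = 68 (b = -2*(-34) = 68)
H(s) = 3
N(J) = -22*√J
c(g, o) = 3
1/(c(-574, 2568) + N(1841)) = 1/(3 - 22*√1841)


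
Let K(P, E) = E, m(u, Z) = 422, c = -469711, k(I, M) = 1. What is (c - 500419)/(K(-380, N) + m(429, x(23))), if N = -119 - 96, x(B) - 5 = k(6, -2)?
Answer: -970130/207 ≈ -4686.6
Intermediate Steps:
x(B) = 6 (x(B) = 5 + 1 = 6)
N = -215
(c - 500419)/(K(-380, N) + m(429, x(23))) = (-469711 - 500419)/(-215 + 422) = -970130/207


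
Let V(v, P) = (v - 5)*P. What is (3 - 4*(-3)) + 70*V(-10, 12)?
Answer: -12585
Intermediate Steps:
V(v, P) = P*(-5 + v) (V(v, P) = (-5 + v)*P = P*(-5 + v))
(3 - 4*(-3)) + 70*V(-10, 12) = (3 - 4*(-3)) + 70*(12*(-5 - 10)) = (3 + 12) + 70*(12*(-15)) = 15 + 70*(-180) = 15 - 12600 = -12585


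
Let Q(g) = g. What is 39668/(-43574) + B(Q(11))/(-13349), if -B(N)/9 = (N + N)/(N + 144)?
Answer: -41034116404/45079372765 ≈ -0.91026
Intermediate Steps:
B(N) = -18*N/(144 + N) (B(N) = -9*(N + N)/(N + 144) = -9*2*N/(144 + N) = -18*N/(144 + N))
39668/(-43574) + B(Q(11))/(-13349) = 39668/(-43574) - 18*11/(144 + 11)/(-13349) = 39668*(-1/43574) - 18*11/155*(-1/13349) = -19834/21787 - 18*11*1/155*(-1/13349) = -19834/21787 - 198/155*(-1/13349) = -19834/21787 + 198/2069095 = -41034116404/45079372765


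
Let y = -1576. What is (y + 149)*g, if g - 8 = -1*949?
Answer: 1342807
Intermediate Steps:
g = -941 (g = 8 - 1*949 = 8 - 949 = -941)
(y + 149)*g = (-1576 + 149)*(-941) = -1427*(-941) = 1342807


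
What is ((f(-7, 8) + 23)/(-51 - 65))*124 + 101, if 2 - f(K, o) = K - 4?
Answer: 1813/29 ≈ 62.517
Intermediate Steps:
f(K, o) = 6 - K (f(K, o) = 2 - (K - 4) = 2 - (-4 + K) = 2 + (4 - K) = 6 - K)
((f(-7, 8) + 23)/(-51 - 65))*124 + 101 = (((6 - 1*(-7)) + 23)/(-51 - 65))*124 + 101 = (((6 + 7) + 23)/(-116))*124 + 101 = ((13 + 23)*(-1/116))*124 + 101 = (36*(-1/116))*124 + 101 = -9/29*124 + 101 = -1116/29 + 101 = 1813/29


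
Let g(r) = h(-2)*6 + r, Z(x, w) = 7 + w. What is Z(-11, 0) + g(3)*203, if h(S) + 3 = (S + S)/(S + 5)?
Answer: -4662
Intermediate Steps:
h(S) = -3 + 2*S/(5 + S) (h(S) = -3 + (S + S)/(S + 5) = -3 + (2*S)/(5 + S) = -3 + 2*S/(5 + S))
g(r) = -26 + r (g(r) = ((-15 - 1*(-2))/(5 - 2))*6 + r = ((-15 + 2)/3)*6 + r = ((1/3)*(-13))*6 + r = -13/3*6 + r = -26 + r)
Z(-11, 0) + g(3)*203 = (7 + 0) + (-26 + 3)*203 = 7 - 23*203 = 7 - 4669 = -4662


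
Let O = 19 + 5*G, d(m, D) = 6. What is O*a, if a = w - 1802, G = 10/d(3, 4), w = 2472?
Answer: 54940/3 ≈ 18313.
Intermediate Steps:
G = 5/3 (G = 10/6 = 10*(⅙) = 5/3 ≈ 1.6667)
O = 82/3 (O = 19 + 5*(5/3) = 19 + 25/3 = 82/3 ≈ 27.333)
a = 670 (a = 2472 - 1802 = 670)
O*a = (82/3)*670 = 54940/3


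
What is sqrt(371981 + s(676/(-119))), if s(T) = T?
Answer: sqrt(5267542497)/119 ≈ 609.90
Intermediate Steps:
sqrt(371981 + s(676/(-119))) = sqrt(371981 + 676/(-119)) = sqrt(371981 + 676*(-1/119)) = sqrt(371981 - 676/119) = sqrt(44265063/119) = sqrt(5267542497)/119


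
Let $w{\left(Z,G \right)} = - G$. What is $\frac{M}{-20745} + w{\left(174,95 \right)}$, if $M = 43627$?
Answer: $- \frac{2014402}{20745} \approx -97.103$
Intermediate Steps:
$\frac{M}{-20745} + w{\left(174,95 \right)} = \frac{43627}{-20745} - 95 = 43627 \left(- \frac{1}{20745}\right) - 95 = - \frac{43627}{20745} - 95 = - \frac{2014402}{20745}$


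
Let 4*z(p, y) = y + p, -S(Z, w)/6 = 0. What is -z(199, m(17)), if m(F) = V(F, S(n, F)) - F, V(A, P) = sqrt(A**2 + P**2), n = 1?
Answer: -199/4 ≈ -49.750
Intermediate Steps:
S(Z, w) = 0 (S(Z, w) = -6*0 = 0)
m(F) = sqrt(F**2) - F (m(F) = sqrt(F**2 + 0**2) - F = sqrt(F**2 + 0) - F = sqrt(F**2) - F)
z(p, y) = p/4 + y/4 (z(p, y) = (y + p)/4 = (p + y)/4 = p/4 + y/4)
-z(199, m(17)) = -((1/4)*199 + (sqrt(17**2) - 1*17)/4) = -(199/4 + (sqrt(289) - 17)/4) = -(199/4 + (17 - 17)/4) = -(199/4 + (1/4)*0) = -(199/4 + 0) = -1*199/4 = -199/4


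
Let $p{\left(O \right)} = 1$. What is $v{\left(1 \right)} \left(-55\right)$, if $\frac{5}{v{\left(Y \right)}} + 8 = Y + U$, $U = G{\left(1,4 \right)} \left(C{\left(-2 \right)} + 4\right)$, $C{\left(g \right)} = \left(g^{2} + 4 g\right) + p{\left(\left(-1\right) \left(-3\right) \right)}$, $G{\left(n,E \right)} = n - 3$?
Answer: $\frac{275}{9} \approx 30.556$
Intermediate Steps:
$G{\left(n,E \right)} = -3 + n$
$C{\left(g \right)} = 1 + g^{2} + 4 g$ ($C{\left(g \right)} = \left(g^{2} + 4 g\right) + 1 = 1 + g^{2} + 4 g$)
$U = -2$ ($U = \left(-3 + 1\right) \left(\left(1 + \left(-2\right)^{2} + 4 \left(-2\right)\right) + 4\right) = - 2 \left(\left(1 + 4 - 8\right) + 4\right) = - 2 \left(-3 + 4\right) = \left(-2\right) 1 = -2$)
$v{\left(Y \right)} = \frac{5}{-10 + Y}$ ($v{\left(Y \right)} = \frac{5}{-8 + \left(Y - 2\right)} = \frac{5}{-8 + \left(-2 + Y\right)} = \frac{5}{-10 + Y}$)
$v{\left(1 \right)} \left(-55\right) = \frac{5}{-10 + 1} \left(-55\right) = \frac{5}{-9} \left(-55\right) = 5 \left(- \frac{1}{9}\right) \left(-55\right) = \left(- \frac{5}{9}\right) \left(-55\right) = \frac{275}{9}$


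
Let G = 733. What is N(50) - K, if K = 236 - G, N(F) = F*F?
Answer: 2997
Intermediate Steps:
N(F) = F²
K = -497 (K = 236 - 1*733 = 236 - 733 = -497)
N(50) - K = 50² - 1*(-497) = 2500 + 497 = 2997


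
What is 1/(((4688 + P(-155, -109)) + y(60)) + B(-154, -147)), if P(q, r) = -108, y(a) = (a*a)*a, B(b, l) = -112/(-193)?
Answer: 193/42572052 ≈ 4.5335e-6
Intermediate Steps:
B(b, l) = 112/193 (B(b, l) = -112*(-1/193) = 112/193)
y(a) = a³ (y(a) = a²*a = a³)
1/(((4688 + P(-155, -109)) + y(60)) + B(-154, -147)) = 1/(((4688 - 108) + 60³) + 112/193) = 1/((4580 + 216000) + 112/193) = 1/(220580 + 112/193) = 1/(42572052/193) = 193/42572052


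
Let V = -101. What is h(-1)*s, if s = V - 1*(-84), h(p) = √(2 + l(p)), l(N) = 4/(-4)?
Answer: -17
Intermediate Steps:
l(N) = -1 (l(N) = 4*(-¼) = -1)
h(p) = 1 (h(p) = √(2 - 1) = √1 = 1)
s = -17 (s = -101 - 1*(-84) = -101 + 84 = -17)
h(-1)*s = 1*(-17) = -17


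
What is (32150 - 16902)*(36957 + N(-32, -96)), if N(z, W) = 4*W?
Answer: 557665104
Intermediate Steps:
(32150 - 16902)*(36957 + N(-32, -96)) = (32150 - 16902)*(36957 + 4*(-96)) = 15248*(36957 - 384) = 15248*36573 = 557665104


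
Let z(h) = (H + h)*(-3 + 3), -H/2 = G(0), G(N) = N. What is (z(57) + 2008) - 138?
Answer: 1870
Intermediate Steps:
H = 0 (H = -2*0 = 0)
z(h) = 0 (z(h) = (0 + h)*(-3 + 3) = h*0 = 0)
(z(57) + 2008) - 138 = (0 + 2008) - 138 = 2008 - 46*3 = 2008 - 138 = 1870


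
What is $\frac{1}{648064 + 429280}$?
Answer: $\frac{1}{1077344} \approx 9.2821 \cdot 10^{-7}$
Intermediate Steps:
$\frac{1}{648064 + 429280} = \frac{1}{1077344}$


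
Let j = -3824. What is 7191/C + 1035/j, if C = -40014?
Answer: -3828493/8500752 ≈ -0.45037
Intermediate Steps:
7191/C + 1035/j = 7191/(-40014) + 1035/(-3824) = 7191*(-1/40014) + 1035*(-1/3824) = -799/4446 - 1035/3824 = -3828493/8500752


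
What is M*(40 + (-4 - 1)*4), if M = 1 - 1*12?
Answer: -220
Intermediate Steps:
M = -11 (M = 1 - 12 = -11)
M*(40 + (-4 - 1)*4) = -11*(40 + (-4 - 1)*4) = -11*(40 - 5*4) = -11*(40 - 20) = -11*20 = -220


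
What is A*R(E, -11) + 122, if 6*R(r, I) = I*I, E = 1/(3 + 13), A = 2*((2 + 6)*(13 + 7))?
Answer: 19726/3 ≈ 6575.3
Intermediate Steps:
A = 320 (A = 2*(8*20) = 2*160 = 320)
E = 1/16 ≈ 0.062500
R(r, I) = I²/6 (R(r, I) = (I*I)/6 = I²/6)
A*R(E, -11) + 122 = 320*((⅙)*(-11)²) + 122 = 320*((⅙)*121) + 122 = 320*(121/6) + 122 = 19360/3 + 122 = 19726/3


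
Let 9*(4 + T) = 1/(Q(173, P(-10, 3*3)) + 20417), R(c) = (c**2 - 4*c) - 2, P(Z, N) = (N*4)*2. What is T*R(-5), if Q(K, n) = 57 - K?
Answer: -31425905/182709 ≈ -172.00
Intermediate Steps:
P(Z, N) = 8*N (P(Z, N) = (4*N)*2 = 8*N)
R(c) = -2 + c**2 - 4*c
T = -730835/182709 (T = -4 + 1/(9*((57 - 1*173) + 20417)) = -4 + 1/(9*((57 - 173) + 20417)) = -4 + 1/(9*(-116 + 20417)) = -4 + (1/9)/20301 = -4 + (1/9)*(1/20301) = -4 + 1/182709 = -730835/182709 ≈ -4.0000)
T*R(-5) = -730835*(-2 + (-5)**2 - 4*(-5))/182709 = -730835*(-2 + 25 + 20)/182709 = -730835/182709*43 = -31425905/182709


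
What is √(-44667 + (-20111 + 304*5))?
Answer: I*√63258 ≈ 251.51*I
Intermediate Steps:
√(-44667 + (-20111 + 304*5)) = √(-44667 + (-20111 + 1520)) = √(-44667 - 18591) = √(-63258) = I*√63258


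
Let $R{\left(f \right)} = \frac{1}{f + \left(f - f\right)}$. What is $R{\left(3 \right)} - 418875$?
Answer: $- \frac{1256624}{3} \approx -4.1887 \cdot 10^{5}$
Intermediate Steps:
$R{\left(f \right)} = \frac{1}{f}$ ($R{\left(f \right)} = \frac{1}{f + 0} = \frac{1}{f}$)
$R{\left(3 \right)} - 418875 = \frac{1}{3} - 418875 = - \frac{1256624}{3}$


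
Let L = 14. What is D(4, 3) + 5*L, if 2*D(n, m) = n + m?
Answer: 147/2 ≈ 73.500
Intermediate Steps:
D(n, m) = m/2 + n/2 (D(n, m) = (n + m)/2 = (m + n)/2 = m/2 + n/2)
D(4, 3) + 5*L = ((½)*3 + (½)*4) + 5*14 = (3/2 + 2) + 70 = 7/2 + 70 = 147/2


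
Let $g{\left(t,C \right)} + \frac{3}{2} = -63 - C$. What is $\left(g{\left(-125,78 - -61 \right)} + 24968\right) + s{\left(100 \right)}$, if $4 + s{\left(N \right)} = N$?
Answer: $\frac{49721}{2} \approx 24861.0$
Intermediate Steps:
$g{\left(t,C \right)} = - \frac{129}{2} - C$ ($g{\left(t,C \right)} = - \frac{3}{2} - \left(63 + C\right) = - \frac{129}{2} - C$)
$s{\left(N \right)} = -4 + N$
$\left(g{\left(-125,78 - -61 \right)} + 24968\right) + s{\left(100 \right)} = \left(\left(- \frac{129}{2} - \left(78 - -61\right)\right) + 24968\right) + \left(-4 + 100\right) = \left(\left(- \frac{129}{2} - \left(78 + 61\right)\right) + 24968\right) + 96 = \left(\left(- \frac{129}{2} - 139\right) + 24968\right) + 96 = \left(- \frac{407}{2} + 24968\right) + 96 = \frac{49529}{2} + 96 = \frac{49721}{2}$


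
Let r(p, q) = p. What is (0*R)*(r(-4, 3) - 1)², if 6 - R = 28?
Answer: 0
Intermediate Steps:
R = -22 (R = 6 - 1*28 = 6 - 28 = -22)
(0*R)*(r(-4, 3) - 1)² = (0*(-22))*(-4 - 1)² = 0*(-5)² = 0*25 = 0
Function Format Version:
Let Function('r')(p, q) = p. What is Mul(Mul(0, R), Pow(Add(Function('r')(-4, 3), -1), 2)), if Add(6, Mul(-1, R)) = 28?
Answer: 0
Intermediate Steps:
R = -22 (R = Add(6, Mul(-1, 28)) = Add(6, -28) = -22)
Mul(Mul(0, R), Pow(Add(Function('r')(-4, 3), -1), 2)) = Mul(Mul(0, -22), Pow(Add(-4, -1), 2)) = Mul(0, Pow(-5, 2)) = Mul(0, 25) = 0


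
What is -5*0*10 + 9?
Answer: 9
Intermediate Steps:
-5*0*10 + 9 = 0*10 + 9 = 0 + 9 = 9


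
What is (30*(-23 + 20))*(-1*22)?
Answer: 1980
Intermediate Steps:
(30*(-23 + 20))*(-1*22) = (30*(-3))*(-22) = -90*(-22) = 1980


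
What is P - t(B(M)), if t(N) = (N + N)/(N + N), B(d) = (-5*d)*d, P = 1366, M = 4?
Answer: 1365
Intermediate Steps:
B(d) = -5*d**2
t(N) = 1 (t(N) = (2*N)/((2*N)) = (2*N)*(1/(2*N)) = 1)
P - t(B(M)) = 1366 - 1*1 = 1366 - 1 = 1365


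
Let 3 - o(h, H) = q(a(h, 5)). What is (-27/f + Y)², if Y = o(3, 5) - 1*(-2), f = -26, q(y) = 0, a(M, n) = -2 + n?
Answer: 24649/676 ≈ 36.463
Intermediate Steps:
o(h, H) = 3 (o(h, H) = 3 - 1*0 = 3 + 0 = 3)
Y = 5 (Y = 3 - 1*(-2) = 3 + 2 = 5)
(-27/f + Y)² = (-27/(-26) + 5)² = (-27*(-1/26) + 5)² = (27/26 + 5)² = (157/26)² = 24649/676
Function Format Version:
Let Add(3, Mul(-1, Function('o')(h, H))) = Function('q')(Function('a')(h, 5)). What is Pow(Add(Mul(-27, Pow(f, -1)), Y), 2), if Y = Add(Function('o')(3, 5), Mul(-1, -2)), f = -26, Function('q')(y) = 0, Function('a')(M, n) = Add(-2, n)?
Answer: Rational(24649, 676) ≈ 36.463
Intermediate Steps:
Function('o')(h, H) = 3 (Function('o')(h, H) = Add(3, Mul(-1, 0)) = Add(3, 0) = 3)
Y = 5 (Y = Add(3, Mul(-1, -2)) = Add(3, 2) = 5)
Pow(Add(Mul(-27, Pow(f, -1)), Y), 2) = Pow(Add(Mul(-27, Pow(-26, -1)), 5), 2) = Pow(Add(Mul(-27, Rational(-1, 26)), 5), 2) = Pow(Add(Rational(27, 26), 5), 2) = Pow(Rational(157, 26), 2) = Rational(24649, 676)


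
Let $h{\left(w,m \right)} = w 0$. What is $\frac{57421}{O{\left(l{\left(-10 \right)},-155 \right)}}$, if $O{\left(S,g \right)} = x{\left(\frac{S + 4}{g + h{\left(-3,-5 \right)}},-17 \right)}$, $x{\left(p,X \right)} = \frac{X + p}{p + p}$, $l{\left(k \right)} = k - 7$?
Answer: $- \frac{746473}{1311} \approx -569.39$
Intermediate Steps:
$h{\left(w,m \right)} = 0$
$l{\left(k \right)} = -7 + k$
$x{\left(p,X \right)} = \frac{X + p}{2 p}$
$O{\left(S,g \right)} = \frac{g \left(-17 + \frac{4 + S}{g}\right)}{2 \left(4 + S\right)}$ ($O{\left(S,g \right)} = \frac{-17 + \frac{S + 4}{g + 0}}{2 \frac{S + 4}{g + 0}} = \frac{-17 + \frac{4 + S}{g}}{2 \frac{4 + S}{g}} = \frac{\frac{g}{4 + S} \left(-17 + \frac{4 + S}{g}\right)}{2} = \frac{g \left(-17 + \frac{4 + S}{g}\right)}{2 \left(4 + S\right)}$)
$\frac{57421}{O{\left(l{\left(-10 \right)},-155 \right)}} = \frac{57421}{\frac{1}{2} \frac{1}{4 - 17} \left(4 - 17 - -2635\right)} = \frac{57421}{\frac{1}{2} \frac{1}{4 - 17} \left(4 - 17 + 2635\right)} = \frac{57421}{\frac{1}{2} \frac{1}{-13} \cdot 2622} = \frac{57421}{\frac{1}{2} \left(- \frac{1}{13}\right) 2622} = \frac{57421}{- \frac{1311}{13}} = 57421 \left(- \frac{13}{1311}\right) = - \frac{746473}{1311}$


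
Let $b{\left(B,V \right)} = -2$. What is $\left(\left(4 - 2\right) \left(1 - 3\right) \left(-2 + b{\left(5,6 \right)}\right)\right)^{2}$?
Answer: $256$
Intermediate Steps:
$\left(\left(4 - 2\right) \left(1 - 3\right) \left(-2 + b{\left(5,6 \right)}\right)\right)^{2} = \left(\left(4 - 2\right) \left(1 - 3\right) \left(-2 - 2\right)\right)^{2} = \left(2 \left(1 - 3\right) \left(-4\right)\right)^{2} = \left(2 \left(-2\right) \left(-4\right)\right)^{2} = \left(\left(-4\right) \left(-4\right)\right)^{2} = 16^{2} = 256$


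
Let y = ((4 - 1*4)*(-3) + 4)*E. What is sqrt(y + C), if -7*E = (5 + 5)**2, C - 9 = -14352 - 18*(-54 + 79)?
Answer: I*sqrt(727657)/7 ≈ 121.86*I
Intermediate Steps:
C = -14793 (C = 9 + (-14352 - 18*(-54 + 79)) = 9 + (-14352 - 18*25) = 9 + (-14352 - 1*450) = 9 + (-14352 - 450) = 9 - 14802 = -14793)
E = -100/7 (E = -(5 + 5)**2/7 = -1/7*10**2 = -1/7*100 = -100/7 ≈ -14.286)
y = -400/7 (y = ((4 - 1*4)*(-3) + 4)*(-100/7) = ((4 - 4)*(-3) + 4)*(-100/7) = (0*(-3) + 4)*(-100/7) = (0 + 4)*(-100/7) = 4*(-100/7) = -400/7 ≈ -57.143)
sqrt(y + C) = sqrt(-400/7 - 14793) = sqrt(-103951/7) = I*sqrt(727657)/7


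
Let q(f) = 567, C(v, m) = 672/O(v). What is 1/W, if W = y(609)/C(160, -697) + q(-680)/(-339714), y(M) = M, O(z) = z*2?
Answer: 4194/1216253 ≈ 0.0034483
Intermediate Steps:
O(z) = 2*z
C(v, m) = 336/v (C(v, m) = 672/((2*v)) = 672*(1/(2*v)) = 336/v)
W = 1216253/4194 (W = 609/((336/160)) + 567/(-339714) = 609/((336*(1/160))) + 567*(-1/339714) = 609/(21/10) - 7/4194 = 609*(10/21) - 7/4194 = 290 - 7/4194 = 1216253/4194 ≈ 290.00)
1/W = 1/(1216253/4194) = 4194/1216253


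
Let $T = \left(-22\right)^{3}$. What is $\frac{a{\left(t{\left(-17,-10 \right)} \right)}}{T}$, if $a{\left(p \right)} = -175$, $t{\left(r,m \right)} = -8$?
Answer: $\frac{175}{10648} \approx 0.016435$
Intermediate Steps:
$T = -10648$
$\frac{a{\left(t{\left(-17,-10 \right)} \right)}}{T} = - \frac{175}{-10648} = \left(-175\right) \left(- \frac{1}{10648}\right) = \frac{175}{10648}$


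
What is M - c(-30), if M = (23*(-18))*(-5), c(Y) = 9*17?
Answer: 1917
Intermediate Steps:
c(Y) = 153
M = 2070 (M = -414*(-5) = 2070)
M - c(-30) = 2070 - 1*153 = 2070 - 153 = 1917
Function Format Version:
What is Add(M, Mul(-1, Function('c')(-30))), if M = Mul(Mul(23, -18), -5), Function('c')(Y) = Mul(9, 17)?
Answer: 1917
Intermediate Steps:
Function('c')(Y) = 153
M = 2070 (M = Mul(-414, -5) = 2070)
Add(M, Mul(-1, Function('c')(-30))) = Add(2070, Mul(-1, 153)) = Add(2070, -153) = 1917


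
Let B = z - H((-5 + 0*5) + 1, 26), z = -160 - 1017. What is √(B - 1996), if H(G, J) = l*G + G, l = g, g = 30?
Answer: I*√3049 ≈ 55.218*I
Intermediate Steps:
z = -1177
l = 30
H(G, J) = 31*G (H(G, J) = 30*G + G = 31*G)
B = -1053 (B = -1177 - 31*((-5 + 0*5) + 1) = -1177 - 31*((-5 + 0) + 1) = -1177 - 31*(-5 + 1) = -1177 - 31*(-4) = -1177 - 1*(-124) = -1177 + 124 = -1053)
√(B - 1996) = √(-1053 - 1996) = √(-3049) = I*√3049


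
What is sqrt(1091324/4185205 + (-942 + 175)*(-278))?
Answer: sqrt(3734858580057584070)/4185205 ≈ 461.76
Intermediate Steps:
sqrt(1091324/4185205 + (-942 + 175)*(-278)) = sqrt(1091324*(1/4185205) - 767*(-278)) = sqrt(1091324/4185205 + 213226) = sqrt(892395612654/4185205) = sqrt(3734858580057584070)/4185205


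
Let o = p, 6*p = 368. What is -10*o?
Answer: -1840/3 ≈ -613.33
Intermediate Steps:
p = 184/3 (p = (1/6)*368 = 184/3 ≈ 61.333)
o = 184/3 ≈ 61.333
-10*o = -10*184/3 = -1840/3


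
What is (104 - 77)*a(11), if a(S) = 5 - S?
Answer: -162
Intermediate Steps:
(104 - 77)*a(11) = (104 - 77)*(5 - 1*11) = 27*(5 - 11) = 27*(-6) = -162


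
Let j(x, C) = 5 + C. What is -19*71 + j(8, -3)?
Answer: -1347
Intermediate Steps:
-19*71 + j(8, -3) = -19*71 + (5 - 3) = -1349 + 2 = -1347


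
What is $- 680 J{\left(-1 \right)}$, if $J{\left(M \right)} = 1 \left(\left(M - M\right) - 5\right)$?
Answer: $3400$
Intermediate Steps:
$J{\left(M \right)} = -5$ ($J{\left(M \right)} = 1 \left(0 - 5\right) = 1 \left(-5\right) = -5$)
$- 680 J{\left(-1 \right)} = \left(-680\right) \left(-5\right) = 3400$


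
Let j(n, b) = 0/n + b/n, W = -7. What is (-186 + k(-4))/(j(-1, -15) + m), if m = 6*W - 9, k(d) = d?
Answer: 95/18 ≈ 5.2778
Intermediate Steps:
m = -51 (m = 6*(-7) - 9 = -42 - 9 = -51)
j(n, b) = b/n (j(n, b) = 0 + b/n = b/n)
(-186 + k(-4))/(j(-1, -15) + m) = (-186 - 4)/(-15/(-1) - 51) = -190/(-15*(-1) - 51) = -190/(15 - 51) = -190/(-36) = -190*(-1/36) = 95/18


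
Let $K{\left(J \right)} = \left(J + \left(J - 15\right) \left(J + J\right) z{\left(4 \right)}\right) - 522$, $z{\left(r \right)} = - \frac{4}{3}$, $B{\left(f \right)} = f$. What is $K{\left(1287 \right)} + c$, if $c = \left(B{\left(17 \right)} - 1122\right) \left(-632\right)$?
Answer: $-3666379$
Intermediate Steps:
$z{\left(r \right)} = - \frac{4}{3}$ ($z{\left(r \right)} = \left(-4\right) \frac{1}{3} = - \frac{4}{3}$)
$c = 698360$ ($c = \left(17 - 1122\right) \left(-632\right) = \left(-1105\right) \left(-632\right) = 698360$)
$K{\left(J \right)} = -522 + J - \frac{8 J \left(-15 + J\right)}{3}$ ($K{\left(J \right)} = \left(J + \left(J - 15\right) \left(J + J\right) \left(- \frac{4}{3}\right)\right) - 522 = \left(J + \left(-15 + J\right) 2 J \left(- \frac{4}{3}\right)\right) - 522 = \left(J + 2 J \left(-15 + J\right) \left(- \frac{4}{3}\right)\right) - 522 = \left(J - \frac{8 J \left(-15 + J\right)}{3}\right) - 522 = -522 + J - \frac{8 J \left(-15 + J\right)}{3}$)
$K{\left(1287 \right)} + c = \left(-522 + 41 \cdot 1287 - \frac{8 \cdot 1287^{2}}{3}\right) + 698360 = \left(-522 + 52767 - 4416984\right) + 698360 = -4364739 + 698360 = -3666379$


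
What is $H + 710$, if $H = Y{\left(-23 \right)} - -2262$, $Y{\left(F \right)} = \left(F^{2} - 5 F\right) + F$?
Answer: $3593$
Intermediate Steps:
$Y{\left(F \right)} = F^{2} - 4 F$
$H = 2883$ ($H = - 23 \left(-4 - 23\right) - -2262 = \left(-23\right) \left(-27\right) + 2262 = 621 + 2262 = 2883$)
$H + 710 = 2883 + 710 = 3593$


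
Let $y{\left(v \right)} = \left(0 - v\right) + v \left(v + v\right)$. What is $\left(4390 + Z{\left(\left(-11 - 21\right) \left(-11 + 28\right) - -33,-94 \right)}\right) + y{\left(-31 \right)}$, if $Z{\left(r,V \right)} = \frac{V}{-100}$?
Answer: $\frac{317197}{50} \approx 6343.9$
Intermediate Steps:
$Z{\left(r,V \right)} = - \frac{V}{100}$ ($Z{\left(r,V \right)} = V \left(- \frac{1}{100}\right) = - \frac{V}{100}$)
$y{\left(v \right)} = - v + 2 v^{2}$ ($y{\left(v \right)} = - v + v 2 v = - v + 2 v^{2}$)
$\left(4390 + Z{\left(\left(-11 - 21\right) \left(-11 + 28\right) - -33,-94 \right)}\right) + y{\left(-31 \right)} = \left(4390 - - \frac{47}{50}\right) - 31 \left(-1 + 2 \left(-31\right)\right) = \left(4390 + \frac{47}{50}\right) - 31 \left(-1 - 62\right) = \frac{219547}{50} - -1953 = \frac{219547}{50} + 1953 = \frac{317197}{50}$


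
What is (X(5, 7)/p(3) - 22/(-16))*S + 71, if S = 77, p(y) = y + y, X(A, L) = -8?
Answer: 1781/24 ≈ 74.208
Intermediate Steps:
p(y) = 2*y
(X(5, 7)/p(3) - 22/(-16))*S + 71 = (-8/(2*3) - 22/(-16))*77 + 71 = (-8/6 - 22*(-1/16))*77 + 71 = (-8*⅙ + 11/8)*77 + 71 = (-4/3 + 11/8)*77 + 71 = (1/24)*77 + 71 = 77/24 + 71 = 1781/24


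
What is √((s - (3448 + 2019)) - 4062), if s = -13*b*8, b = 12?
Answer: I*√10777 ≈ 103.81*I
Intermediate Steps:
s = -1248 (s = -13*12*8 = -156*8 = -1248)
√((s - (3448 + 2019)) - 4062) = √((-1248 - (3448 + 2019)) - 4062) = √((-1248 - 1*5467) - 4062) = √((-1248 - 5467) - 4062) = √(-6715 - 4062) = √(-10777) = I*√10777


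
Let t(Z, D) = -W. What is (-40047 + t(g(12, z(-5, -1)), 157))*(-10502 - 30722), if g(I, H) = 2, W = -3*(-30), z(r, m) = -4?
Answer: 1654607688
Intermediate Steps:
W = 90
t(Z, D) = -90 (t(Z, D) = -1*90 = -90)
(-40047 + t(g(12, z(-5, -1)), 157))*(-10502 - 30722) = (-40047 - 90)*(-10502 - 30722) = -40137*(-41224) = 1654607688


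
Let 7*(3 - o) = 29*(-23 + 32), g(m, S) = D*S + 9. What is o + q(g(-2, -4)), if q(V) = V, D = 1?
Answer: -205/7 ≈ -29.286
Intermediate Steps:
g(m, S) = 9 + S (g(m, S) = 1*S + 9 = S + 9 = 9 + S)
o = -240/7 (o = 3 - 29*(-23 + 32)/7 = 3 - 29*9/7 = 3 - ⅐*261 = 3 - 261/7 = -240/7 ≈ -34.286)
o + q(g(-2, -4)) = -240/7 + (9 - 4) = -240/7 + 5 = -205/7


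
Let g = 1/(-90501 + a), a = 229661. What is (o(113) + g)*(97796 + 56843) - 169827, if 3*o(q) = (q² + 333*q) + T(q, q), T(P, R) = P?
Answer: 362301253301199/139160 ≈ 2.6035e+9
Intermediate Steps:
g = 1/139160 (g = 1/(-90501 + 229661) = 1/139160 ≈ 7.1860e-6)
o(q) = q²/3 + 334*q/3 (o(q) = ((q² + 333*q) + q)/3 = (q² + 334*q)/3 = q²/3 + 334*q/3)
(o(113) + g)*(97796 + 56843) - 169827 = ((⅓)*113*(334 + 113) + 1/139160)*(97796 + 56843) - 169827 = ((⅓)*113*447 + 1/139160)*154639 - 169827 = (16837 + 1/139160)*154639 - 169827 = (2343036921/139160)*154639 - 169827 = 362324886426519/139160 - 169827 = 362301253301199/139160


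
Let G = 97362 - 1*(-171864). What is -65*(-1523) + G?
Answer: 368221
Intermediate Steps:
G = 269226 (G = 97362 + 171864 = 269226)
-65*(-1523) + G = -65*(-1523) + 269226 = 98995 + 269226 = 368221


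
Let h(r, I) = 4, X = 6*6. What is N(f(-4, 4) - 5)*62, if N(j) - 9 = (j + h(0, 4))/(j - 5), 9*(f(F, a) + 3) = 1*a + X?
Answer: 42718/77 ≈ 554.78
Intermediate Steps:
X = 36
f(F, a) = 1 + a/9 (f(F, a) = -3 + (1*a + 36)/9 = -3 + (a + 36)/9 = -3 + (36 + a)/9 = -3 + (4 + a/9) = 1 + a/9)
N(j) = 9 + (4 + j)/(-5 + j) (N(j) = 9 + (j + 4)/(j - 5) = 9 + (4 + j)/(-5 + j))
N(f(-4, 4) - 5)*62 = ((-41 + 10*((1 + (⅑)*4) - 5))/(-5 + ((1 + (⅑)*4) - 5)))*62 = ((-41 + 10*((1 + 4/9) - 5))/(-5 + ((1 + 4/9) - 5)))*62 = ((-41 + 10*(13/9 - 5))/(-5 + (13/9 - 5)))*62 = ((-41 + 10*(-32/9))/(-5 - 32/9))*62 = ((-41 - 320/9)/(-77/9))*62 = -9/77*(-689/9)*62 = (689/77)*62 = 42718/77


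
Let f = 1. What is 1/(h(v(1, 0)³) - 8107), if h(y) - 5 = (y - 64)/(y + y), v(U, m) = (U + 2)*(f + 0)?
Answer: -54/437545 ≈ -0.00012342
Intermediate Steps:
v(U, m) = 2 + U (v(U, m) = (U + 2)*(1 + 0) = (2 + U)*1 = 2 + U)
h(y) = 5 + (-64 + y)/(2*y) (h(y) = 5 + (y - 64)/(y + y) = 5 + (-64 + y)/((2*y)) = 5 + (-64 + y)*(1/(2*y)) = 5 + (-64 + y)/(2*y))
1/(h(v(1, 0)³) - 8107) = 1/((11/2 - 32/(2 + 1)³) - 8107) = 1/((11/2 - 32/(3³)) - 8107) = 1/((11/2 - 32/27) - 8107) = 1/(233/54 - 8107) = 1/(-437545/54) = -54/437545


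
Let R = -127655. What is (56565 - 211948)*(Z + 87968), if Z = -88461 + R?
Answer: 19912020684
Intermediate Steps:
Z = -216116 (Z = -88461 - 127655 = -216116)
(56565 - 211948)*(Z + 87968) = (56565 - 211948)*(-216116 + 87968) = -155383*(-128148) = 19912020684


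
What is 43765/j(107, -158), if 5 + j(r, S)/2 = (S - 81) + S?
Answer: -43765/804 ≈ -54.434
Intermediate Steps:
j(r, S) = -172 + 4*S (j(r, S) = -10 + 2*((S - 81) + S) = -10 + 2*((-81 + S) + S) = -10 + 2*(-81 + 2*S) = -10 + (-162 + 4*S) = -172 + 4*S)
43765/j(107, -158) = 43765/(-172 + 4*(-158)) = 43765/(-172 - 632) = 43765/(-804) = 43765*(-1/804) = -43765/804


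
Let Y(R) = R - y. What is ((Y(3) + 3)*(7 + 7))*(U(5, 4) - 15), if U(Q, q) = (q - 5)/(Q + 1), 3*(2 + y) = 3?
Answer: -4459/3 ≈ -1486.3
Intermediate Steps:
y = -1 (y = -2 + (⅓)*3 = -2 + 1 = -1)
Y(R) = 1 + R (Y(R) = R - 1*(-1) = R + 1 = 1 + R)
U(Q, q) = (-5 + q)/(1 + Q)
((Y(3) + 3)*(7 + 7))*(U(5, 4) - 15) = (((1 + 3) + 3)*(7 + 7))*((-5 + 4)/(1 + 5) - 15) = ((4 + 3)*14)*(-1/6 - 15) = (7*14)*((⅙)*(-1) - 15) = 98*(-⅙ - 15) = 98*(-91/6) = -4459/3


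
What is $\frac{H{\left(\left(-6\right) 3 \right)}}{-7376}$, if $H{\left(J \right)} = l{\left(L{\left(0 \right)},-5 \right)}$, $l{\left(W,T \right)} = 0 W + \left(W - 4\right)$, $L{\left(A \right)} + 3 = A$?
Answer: $\frac{7}{7376} \approx 0.00094902$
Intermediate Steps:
$L{\left(A \right)} = -3 + A$
$l{\left(W,T \right)} = -4 + W$ ($l{\left(W,T \right)} = 0 + \left(W - 4\right) = 0 + \left(-4 + W\right) = -4 + W$)
$H{\left(J \right)} = -7$ ($H{\left(J \right)} = -4 + \left(-3 + 0\right) = -4 - 3 = -7$)
$\frac{H{\left(\left(-6\right) 3 \right)}}{-7376} = - \frac{7}{-7376} = \left(-7\right) \left(- \frac{1}{7376}\right) = \frac{7}{7376}$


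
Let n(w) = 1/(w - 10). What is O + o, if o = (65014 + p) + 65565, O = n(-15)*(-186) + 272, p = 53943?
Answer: 4620036/25 ≈ 1.8480e+5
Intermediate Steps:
n(w) = 1/(-10 + w)
O = 6986/25 (O = -186/(-10 - 15) + 272 = -186/(-25) + 272 = -1/25*(-186) + 272 = 186/25 + 272 = 6986/25 ≈ 279.44)
o = 184522 (o = (65014 + 53943) + 65565 = 118957 + 65565 = 184522)
O + o = 6986/25 + 184522 = 4620036/25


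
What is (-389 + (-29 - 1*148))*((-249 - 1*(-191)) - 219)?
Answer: 156782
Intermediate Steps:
(-389 + (-29 - 1*148))*((-249 - 1*(-191)) - 219) = (-389 + (-29 - 148))*((-249 + 191) - 219) = (-389 - 177)*(-58 - 219) = -566*(-277) = 156782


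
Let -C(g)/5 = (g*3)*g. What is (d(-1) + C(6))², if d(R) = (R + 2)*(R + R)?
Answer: 293764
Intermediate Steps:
d(R) = 2*R*(2 + R) (d(R) = (2 + R)*(2*R) = 2*R*(2 + R))
C(g) = -15*g² (C(g) = -5*g*3*g = -5*3*g*g = -15*g²)
(d(-1) + C(6))² = (2*(-1)*(2 - 1) - 15*6²)² = (2*(-1)*1 - 15*36)² = (-2 - 540)² = (-542)² = 293764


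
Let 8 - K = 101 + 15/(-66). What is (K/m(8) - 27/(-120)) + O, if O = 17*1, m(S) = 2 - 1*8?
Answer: 43147/1320 ≈ 32.687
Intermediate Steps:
K = -2041/22 (K = 8 - (101 + 15/(-66)) = 8 - (101 + 15*(-1/66)) = 8 - (101 - 5/22) = 8 - 1*2217/22 = 8 - 2217/22 = -2041/22 ≈ -92.773)
m(S) = -6 (m(S) = 2 - 8 = -6)
O = 17
(K/m(8) - 27/(-120)) + O = (-2041/22/(-6) - 27/(-120)) + 17 = (-2041/22*(-1/6) - 27*(-1/120)) + 17 = (2041/132 + 9/40) + 17 = 20707/1320 + 17 = 43147/1320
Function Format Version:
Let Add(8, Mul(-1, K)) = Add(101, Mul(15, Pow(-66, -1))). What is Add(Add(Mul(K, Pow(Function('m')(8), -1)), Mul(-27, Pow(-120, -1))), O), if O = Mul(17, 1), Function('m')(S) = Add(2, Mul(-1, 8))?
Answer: Rational(43147, 1320) ≈ 32.687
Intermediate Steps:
K = Rational(-2041, 22) (K = Add(8, Mul(-1, Add(101, Mul(15, Pow(-66, -1))))) = Add(8, Mul(-1, Add(101, Mul(15, Rational(-1, 66))))) = Add(8, Mul(-1, Add(101, Rational(-5, 22)))) = Add(8, Mul(-1, Rational(2217, 22))) = Add(8, Rational(-2217, 22)) = Rational(-2041, 22) ≈ -92.773)
Function('m')(S) = -6 (Function('m')(S) = Add(2, -8) = -6)
O = 17
Add(Add(Mul(K, Pow(Function('m')(8), -1)), Mul(-27, Pow(-120, -1))), O) = Add(Add(Mul(Rational(-2041, 22), Pow(-6, -1)), Mul(-27, Pow(-120, -1))), 17) = Add(Add(Mul(Rational(-2041, 22), Rational(-1, 6)), Mul(-27, Rational(-1, 120))), 17) = Add(Add(Rational(2041, 132), Rational(9, 40)), 17) = Add(Rational(20707, 1320), 17) = Rational(43147, 1320)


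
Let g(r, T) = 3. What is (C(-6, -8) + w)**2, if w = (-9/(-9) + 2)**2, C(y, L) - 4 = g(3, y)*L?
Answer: 121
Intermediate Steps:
C(y, L) = 4 + 3*L
w = 9 (w = (-9*(-1/9) + 2)**2 = (1 + 2)**2 = 3**2 = 9)
(C(-6, -8) + w)**2 = ((4 + 3*(-8)) + 9)**2 = ((4 - 24) + 9)**2 = (-20 + 9)**2 = (-11)**2 = 121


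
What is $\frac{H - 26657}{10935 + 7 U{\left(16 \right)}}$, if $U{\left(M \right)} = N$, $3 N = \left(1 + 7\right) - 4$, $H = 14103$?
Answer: $- \frac{37662}{32833} \approx -1.1471$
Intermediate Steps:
$N = \frac{4}{3}$ ($N = \frac{\left(1 + 7\right) - 4}{3} = \frac{8 - 4}{3} = \frac{1}{3} \cdot 4 = \frac{4}{3} \approx 1.3333$)
$U{\left(M \right)} = \frac{4}{3}$
$\frac{H - 26657}{10935 + 7 U{\left(16 \right)}} = \frac{14103 - 26657}{10935 + 7 \cdot \frac{4}{3}} = - \frac{12554}{10935 + \frac{28}{3}} = - \frac{12554}{\frac{32833}{3}} = \left(-12554\right) \frac{3}{32833} = - \frac{37662}{32833}$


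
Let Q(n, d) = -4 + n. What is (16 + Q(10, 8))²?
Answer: 484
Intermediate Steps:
(16 + Q(10, 8))² = (16 + (-4 + 10))² = (16 + 6)² = 22² = 484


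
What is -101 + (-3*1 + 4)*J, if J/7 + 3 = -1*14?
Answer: -220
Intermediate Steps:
J = -119 (J = -21 + 7*(-1*14) = -21 + 7*(-14) = -21 - 98 = -119)
-101 + (-3*1 + 4)*J = -101 + (-3*1 + 4)*(-119) = -101 + (-3 + 4)*(-119) = -101 + 1*(-119) = -101 - 119 = -220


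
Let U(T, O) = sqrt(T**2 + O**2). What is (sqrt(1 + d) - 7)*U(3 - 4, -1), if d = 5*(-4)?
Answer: sqrt(2)*(-7 + I*sqrt(19)) ≈ -9.8995 + 6.1644*I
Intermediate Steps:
d = -20
U(T, O) = sqrt(O**2 + T**2)
(sqrt(1 + d) - 7)*U(3 - 4, -1) = (sqrt(1 - 20) - 7)*sqrt((-1)**2 + (3 - 4)**2) = (sqrt(-19) - 7)*sqrt(1 + (-1)**2) = (I*sqrt(19) - 7)*sqrt(1 + 1) = (-7 + I*sqrt(19))*sqrt(2) = sqrt(2)*(-7 + I*sqrt(19))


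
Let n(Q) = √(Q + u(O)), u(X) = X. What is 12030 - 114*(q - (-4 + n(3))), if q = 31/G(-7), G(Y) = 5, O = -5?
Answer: 54336/5 + 114*I*√2 ≈ 10867.0 + 161.22*I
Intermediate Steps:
n(Q) = √(-5 + Q) (n(Q) = √(Q - 5) = √(-5 + Q))
q = 31/5 ≈ 6.2000
12030 - 114*(q - (-4 + n(3))) = 12030 - 114*(31/5 - (-4 + √(-5 + 3))) = 12030 - 114*(31/5 - (-4 + √(-2))) = 12030 - 114*(31/5 - (-4 + I*√2)) = 12030 - 114*(31/5 + (4 - I*√2)) = 12030 - 114*(51/5 - I*√2) = 12030 + (-5814/5 + 114*I*√2) = 54336/5 + 114*I*√2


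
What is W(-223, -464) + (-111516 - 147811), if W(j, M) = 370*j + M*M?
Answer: -126541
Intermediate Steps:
W(j, M) = M² + 370*j (W(j, M) = 370*j + M² = M² + 370*j)
W(-223, -464) + (-111516 - 147811) = ((-464)² + 370*(-223)) + (-111516 - 147811) = (215296 - 82510) - 259327 = 132786 - 259327 = -126541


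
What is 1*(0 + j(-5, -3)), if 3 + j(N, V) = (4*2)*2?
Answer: 13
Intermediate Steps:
j(N, V) = 13 (j(N, V) = -3 + (4*2)*2 = -3 + 8*2 = -3 + 16 = 13)
1*(0 + j(-5, -3)) = 1*(0 + 13) = 1*13 = 13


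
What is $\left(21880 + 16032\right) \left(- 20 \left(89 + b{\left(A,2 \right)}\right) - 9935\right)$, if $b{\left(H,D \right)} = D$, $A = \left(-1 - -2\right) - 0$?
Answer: $-445655560$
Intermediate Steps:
$A = 1$ ($A = \left(-1 + 2\right) + 0 = 1 + 0 = 1$)
$\left(21880 + 16032\right) \left(- 20 \left(89 + b{\left(A,2 \right)}\right) - 9935\right) = \left(21880 + 16032\right) \left(- 20 \left(89 + 2\right) - 9935\right) = 37912 \left(\left(-20\right) 91 - 9935\right) = 37912 \left(-1820 - 9935\right) = 37912 \left(-11755\right) = -445655560$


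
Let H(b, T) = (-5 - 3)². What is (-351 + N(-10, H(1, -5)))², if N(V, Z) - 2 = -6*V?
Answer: 83521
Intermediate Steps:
H(b, T) = 64 (H(b, T) = (-8)² = 64)
N(V, Z) = 2 - 6*V
(-351 + N(-10, H(1, -5)))² = (-351 + (2 - 6*(-10)))² = (-351 + (2 + 60))² = (-351 + 62)² = (-289)² = 83521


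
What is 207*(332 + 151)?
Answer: 99981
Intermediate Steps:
207*(332 + 151) = 207*483 = 99981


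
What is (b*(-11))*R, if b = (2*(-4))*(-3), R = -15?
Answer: 3960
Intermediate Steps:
b = 24 (b = -8*(-3) = 24)
(b*(-11))*R = (24*(-11))*(-15) = -264*(-15) = 3960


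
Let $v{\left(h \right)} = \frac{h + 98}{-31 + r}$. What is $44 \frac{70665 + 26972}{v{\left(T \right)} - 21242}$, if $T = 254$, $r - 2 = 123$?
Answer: $- \frac{100956658}{499099} \approx -202.28$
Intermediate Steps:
$r = 125$ ($r = 2 + 123 = 125$)
$v{\left(h \right)} = \frac{49}{47} + \frac{h}{94}$ ($v{\left(h \right)} = \frac{h + 98}{-31 + 125} = \frac{98 + h}{94} = \left(98 + h\right) \frac{1}{94} = \frac{49}{47} + \frac{h}{94}$)
$44 \frac{70665 + 26972}{v{\left(T \right)} - 21242} = 44 \frac{70665 + 26972}{\left(\frac{49}{47} + \frac{1}{94} \cdot 254\right) - 21242} = 44 \frac{97637}{\left(\frac{49}{47} + \frac{127}{47}\right) - 21242} = 44 \frac{97637}{\frac{176}{47} - 21242} = 44 \frac{97637}{- \frac{998198}{47}} = 44 \cdot 97637 \left(- \frac{47}{998198}\right) = 44 \left(- \frac{4588939}{998198}\right) = - \frac{100956658}{499099}$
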